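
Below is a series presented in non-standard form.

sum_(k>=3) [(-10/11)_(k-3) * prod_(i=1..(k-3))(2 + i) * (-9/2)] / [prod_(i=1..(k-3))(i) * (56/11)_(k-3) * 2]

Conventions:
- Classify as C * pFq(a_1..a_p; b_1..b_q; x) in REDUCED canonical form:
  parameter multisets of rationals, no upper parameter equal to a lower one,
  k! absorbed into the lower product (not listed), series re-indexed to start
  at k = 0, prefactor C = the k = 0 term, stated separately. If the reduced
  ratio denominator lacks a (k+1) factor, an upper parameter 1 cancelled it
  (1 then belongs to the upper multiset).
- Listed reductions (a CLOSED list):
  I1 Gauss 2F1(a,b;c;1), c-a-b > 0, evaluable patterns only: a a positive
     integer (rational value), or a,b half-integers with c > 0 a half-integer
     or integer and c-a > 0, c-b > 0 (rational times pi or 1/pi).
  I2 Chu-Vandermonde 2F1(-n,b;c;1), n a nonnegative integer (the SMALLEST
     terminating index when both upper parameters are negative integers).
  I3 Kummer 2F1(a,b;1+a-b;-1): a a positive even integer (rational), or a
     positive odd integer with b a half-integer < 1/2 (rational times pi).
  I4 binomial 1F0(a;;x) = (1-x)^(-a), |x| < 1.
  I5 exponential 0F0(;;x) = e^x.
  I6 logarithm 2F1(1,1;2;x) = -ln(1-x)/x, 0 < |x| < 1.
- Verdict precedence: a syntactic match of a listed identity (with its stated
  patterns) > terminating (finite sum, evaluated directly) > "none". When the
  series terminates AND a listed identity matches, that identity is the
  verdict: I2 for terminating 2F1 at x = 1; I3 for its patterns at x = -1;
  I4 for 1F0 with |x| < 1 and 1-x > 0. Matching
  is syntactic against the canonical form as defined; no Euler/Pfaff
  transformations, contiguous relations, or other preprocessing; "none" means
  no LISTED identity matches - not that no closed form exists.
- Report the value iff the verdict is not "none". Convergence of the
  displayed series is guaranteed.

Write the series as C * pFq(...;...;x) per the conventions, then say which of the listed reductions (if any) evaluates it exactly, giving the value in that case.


The tell: t_0 = -9/4 here, and the running product (prefactor -9/4) telescopes to a rising factorial.
Adjacent-term ratio: r(k) = 1 * (k-10/11) (k+3) / [(k+56/11) (k+1)] - poly over poly, x = 1 from leading terms; C = -9/4 at k = 0.

The series (x = 1) is 2F1: upper {-10/11, 3}, lower {56/11}, prefactor -9/4. Verdict at x = 1: Gauss (I1, integer-parameter pattern) matches (x = 1: the Gamma ratio telescopes since c-a-b = 3 > 0 and a = 3 in Z>0). Its exact value is -10557/10648.


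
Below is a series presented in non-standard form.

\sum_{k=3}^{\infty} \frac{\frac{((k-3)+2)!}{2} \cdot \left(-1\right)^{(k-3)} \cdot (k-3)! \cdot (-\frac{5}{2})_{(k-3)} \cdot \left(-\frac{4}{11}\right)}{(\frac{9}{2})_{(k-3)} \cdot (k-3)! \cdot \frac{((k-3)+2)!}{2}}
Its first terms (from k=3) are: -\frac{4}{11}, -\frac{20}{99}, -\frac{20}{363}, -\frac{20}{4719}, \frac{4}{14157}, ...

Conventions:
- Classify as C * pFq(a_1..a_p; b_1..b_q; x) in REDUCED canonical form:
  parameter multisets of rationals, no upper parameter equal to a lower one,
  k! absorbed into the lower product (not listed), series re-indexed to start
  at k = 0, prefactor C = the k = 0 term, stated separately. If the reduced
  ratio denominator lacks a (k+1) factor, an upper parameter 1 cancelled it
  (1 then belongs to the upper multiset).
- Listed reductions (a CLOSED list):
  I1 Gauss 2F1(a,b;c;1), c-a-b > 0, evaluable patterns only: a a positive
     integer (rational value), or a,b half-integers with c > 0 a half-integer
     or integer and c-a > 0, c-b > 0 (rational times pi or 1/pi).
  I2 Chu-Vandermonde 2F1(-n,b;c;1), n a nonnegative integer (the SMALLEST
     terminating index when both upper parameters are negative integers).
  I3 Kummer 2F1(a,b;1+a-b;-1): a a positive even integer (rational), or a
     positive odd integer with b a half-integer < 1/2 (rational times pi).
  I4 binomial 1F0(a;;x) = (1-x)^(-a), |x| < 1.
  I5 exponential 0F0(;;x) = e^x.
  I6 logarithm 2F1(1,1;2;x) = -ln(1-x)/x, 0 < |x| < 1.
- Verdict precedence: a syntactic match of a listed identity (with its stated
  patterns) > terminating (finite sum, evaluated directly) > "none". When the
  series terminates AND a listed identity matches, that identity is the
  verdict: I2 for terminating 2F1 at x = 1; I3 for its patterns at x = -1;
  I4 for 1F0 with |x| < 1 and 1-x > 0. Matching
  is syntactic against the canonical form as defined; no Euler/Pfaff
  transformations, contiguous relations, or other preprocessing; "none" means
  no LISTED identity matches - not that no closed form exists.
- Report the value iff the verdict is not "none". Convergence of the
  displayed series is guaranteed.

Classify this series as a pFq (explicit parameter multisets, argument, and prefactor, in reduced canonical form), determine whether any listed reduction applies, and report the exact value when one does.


This is -\frac{4}{11} * 2F1(-\frac{5}{2}, 1; \frac{9}{2}; -1) in reduced canonical form. Verdict (x = -1): Kummer's theorem (I3) applies (x = -1; c = \frac{9}{2} equals 1+a-b for upper {-\frac{5}{2}, 1}: listed pattern). Sum: \left(-\frac{35}{176}\right) \cdot \pi.

Key step: x = -1 and the factorial ratio (C = -4/11, x = -1) (k+a-1)!/(a-1)! is a rising factorial (a)_k.
Term ratio: r(k) = -1 * (k-\frac{5}{2}) (k+1) / [(k+\frac{9}{2}) (k+1)] ; factor over Q: parameters, x = -1, and C = -\frac{4}{11}.


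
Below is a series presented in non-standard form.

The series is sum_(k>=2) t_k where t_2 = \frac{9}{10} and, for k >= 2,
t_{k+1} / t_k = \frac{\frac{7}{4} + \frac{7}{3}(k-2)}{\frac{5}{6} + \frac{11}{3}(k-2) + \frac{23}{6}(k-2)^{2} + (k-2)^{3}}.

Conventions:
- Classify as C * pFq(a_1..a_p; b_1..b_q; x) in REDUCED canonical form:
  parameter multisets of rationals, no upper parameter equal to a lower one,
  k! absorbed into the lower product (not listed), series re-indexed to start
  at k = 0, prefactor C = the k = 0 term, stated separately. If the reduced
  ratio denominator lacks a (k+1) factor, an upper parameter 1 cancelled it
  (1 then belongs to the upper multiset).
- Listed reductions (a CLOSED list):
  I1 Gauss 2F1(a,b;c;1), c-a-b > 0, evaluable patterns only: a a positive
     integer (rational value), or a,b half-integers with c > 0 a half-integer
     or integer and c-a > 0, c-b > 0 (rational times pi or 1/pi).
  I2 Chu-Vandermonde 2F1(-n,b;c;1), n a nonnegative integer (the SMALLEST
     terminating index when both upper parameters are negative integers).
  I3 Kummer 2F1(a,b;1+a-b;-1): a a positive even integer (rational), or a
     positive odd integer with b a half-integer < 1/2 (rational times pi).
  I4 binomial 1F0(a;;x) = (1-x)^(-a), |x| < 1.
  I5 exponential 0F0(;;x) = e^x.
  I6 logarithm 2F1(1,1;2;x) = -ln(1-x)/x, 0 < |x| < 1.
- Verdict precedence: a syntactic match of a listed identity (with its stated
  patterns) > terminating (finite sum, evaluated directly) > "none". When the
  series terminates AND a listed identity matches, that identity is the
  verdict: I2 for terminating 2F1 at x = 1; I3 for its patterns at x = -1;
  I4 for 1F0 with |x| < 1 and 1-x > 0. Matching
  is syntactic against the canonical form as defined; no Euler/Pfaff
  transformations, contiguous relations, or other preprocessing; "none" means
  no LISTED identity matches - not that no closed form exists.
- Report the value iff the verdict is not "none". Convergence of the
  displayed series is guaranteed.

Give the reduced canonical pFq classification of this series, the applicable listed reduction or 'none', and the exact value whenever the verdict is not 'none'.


Structural cue: from the first term \frac{9}{10}: roots of the ratio polynomials (C = 9/10, x = 7/3) are the negated parameters.
Ratio: r(k) = \frac{7}{3} * (k+\frac{3}{4}) / [(k+\frac{1}{3}) (k+\frac{5}{2}) (k+1)] - poly over poly, x = \frac{7}{3} from leading terms; C = \frac{9}{10} at k = 0.

Classification (C = \frac{9}{10}): 1F2 with upper {\frac{3}{4}}, lower {\frac{1}{3}, \frac{5}{2}}, argument x = \frac{7}{3}. Verdict: none here - no I1-I6 shape fits x = \frac{7}{3} with lower {\frac{1}{3}, \frac{5}{2}}.


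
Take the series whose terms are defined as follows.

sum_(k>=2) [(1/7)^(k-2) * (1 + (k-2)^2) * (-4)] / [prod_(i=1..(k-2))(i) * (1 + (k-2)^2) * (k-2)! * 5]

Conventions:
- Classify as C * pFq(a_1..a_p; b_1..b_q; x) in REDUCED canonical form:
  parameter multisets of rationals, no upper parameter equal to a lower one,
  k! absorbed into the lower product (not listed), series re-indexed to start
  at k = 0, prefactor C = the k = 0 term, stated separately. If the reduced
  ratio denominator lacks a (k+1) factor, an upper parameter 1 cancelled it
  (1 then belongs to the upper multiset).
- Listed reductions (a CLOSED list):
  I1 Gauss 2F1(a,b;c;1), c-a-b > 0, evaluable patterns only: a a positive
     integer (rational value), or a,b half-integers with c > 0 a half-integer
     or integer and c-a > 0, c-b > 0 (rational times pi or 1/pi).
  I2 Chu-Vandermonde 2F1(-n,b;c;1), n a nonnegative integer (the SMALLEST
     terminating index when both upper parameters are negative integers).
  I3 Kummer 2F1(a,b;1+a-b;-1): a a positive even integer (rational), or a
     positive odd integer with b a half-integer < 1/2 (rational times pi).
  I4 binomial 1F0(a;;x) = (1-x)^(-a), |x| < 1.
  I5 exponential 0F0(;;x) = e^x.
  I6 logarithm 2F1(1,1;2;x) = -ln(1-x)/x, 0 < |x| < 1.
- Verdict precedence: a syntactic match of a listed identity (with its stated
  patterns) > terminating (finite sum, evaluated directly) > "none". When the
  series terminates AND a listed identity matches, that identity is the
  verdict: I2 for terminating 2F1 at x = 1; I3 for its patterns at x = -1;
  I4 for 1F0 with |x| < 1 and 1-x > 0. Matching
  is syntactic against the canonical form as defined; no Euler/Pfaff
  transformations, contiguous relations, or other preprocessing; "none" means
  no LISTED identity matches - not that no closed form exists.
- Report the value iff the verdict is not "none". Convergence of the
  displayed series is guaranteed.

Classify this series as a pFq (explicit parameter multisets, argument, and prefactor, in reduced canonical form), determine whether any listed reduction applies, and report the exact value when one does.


First insight: from the first term -4/5: the constant factors (C = -4/5) combine into one prefactor.
Ratio: r(k) = (1/7) * 1 / [(k+1) (k+1)] - poly over poly, x = (1/7) from leading terms; C = -4/5 at k = 0.

Prefactor -4/5, argument 1/7: 0F1 with upper {-} over lower {1}. Verdict: none. Every listed pattern misses the 0F1 form at 1/7, upper {-}.


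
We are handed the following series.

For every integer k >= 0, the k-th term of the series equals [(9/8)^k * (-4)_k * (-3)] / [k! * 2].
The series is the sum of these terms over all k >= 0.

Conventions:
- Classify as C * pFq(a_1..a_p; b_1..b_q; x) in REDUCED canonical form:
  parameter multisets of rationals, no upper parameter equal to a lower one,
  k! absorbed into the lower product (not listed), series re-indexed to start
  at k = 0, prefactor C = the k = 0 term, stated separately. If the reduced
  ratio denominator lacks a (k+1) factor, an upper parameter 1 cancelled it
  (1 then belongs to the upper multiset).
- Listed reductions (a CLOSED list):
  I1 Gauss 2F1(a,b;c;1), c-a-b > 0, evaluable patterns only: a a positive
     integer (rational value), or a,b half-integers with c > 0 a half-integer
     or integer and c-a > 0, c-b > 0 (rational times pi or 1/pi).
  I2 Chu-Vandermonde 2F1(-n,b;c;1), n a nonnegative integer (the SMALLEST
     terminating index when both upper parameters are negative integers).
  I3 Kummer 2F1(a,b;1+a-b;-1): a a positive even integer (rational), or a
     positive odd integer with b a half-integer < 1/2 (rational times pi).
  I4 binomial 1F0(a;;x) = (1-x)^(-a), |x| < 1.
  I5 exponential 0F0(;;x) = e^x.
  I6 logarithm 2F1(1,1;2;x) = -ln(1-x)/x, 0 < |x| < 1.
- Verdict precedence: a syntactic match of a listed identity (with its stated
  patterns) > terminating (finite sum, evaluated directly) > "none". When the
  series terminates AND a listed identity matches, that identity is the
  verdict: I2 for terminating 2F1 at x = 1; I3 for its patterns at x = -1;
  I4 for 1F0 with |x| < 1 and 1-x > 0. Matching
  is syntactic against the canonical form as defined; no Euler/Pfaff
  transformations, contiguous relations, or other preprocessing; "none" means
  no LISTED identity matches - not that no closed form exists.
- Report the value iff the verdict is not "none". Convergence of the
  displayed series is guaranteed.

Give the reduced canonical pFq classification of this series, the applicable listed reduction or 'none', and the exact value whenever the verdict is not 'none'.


Key step: x = (9/8) and the constant factors (C = -3/2) combine into one prefactor.
Term ratio: r(k) = (9/8) * (k-4) / [(k+1)] ; factor over Q: parameters, x = (9/8), and C = -3/2.

x = 9/8 here; the reduced form reads 1F0, upper {-4}, lower {-}, C = -3/2. Verdict: terminating - the sum ends at index 4 because -4 is a negative integer; exact evaluation follows. Sum: -3/8192.


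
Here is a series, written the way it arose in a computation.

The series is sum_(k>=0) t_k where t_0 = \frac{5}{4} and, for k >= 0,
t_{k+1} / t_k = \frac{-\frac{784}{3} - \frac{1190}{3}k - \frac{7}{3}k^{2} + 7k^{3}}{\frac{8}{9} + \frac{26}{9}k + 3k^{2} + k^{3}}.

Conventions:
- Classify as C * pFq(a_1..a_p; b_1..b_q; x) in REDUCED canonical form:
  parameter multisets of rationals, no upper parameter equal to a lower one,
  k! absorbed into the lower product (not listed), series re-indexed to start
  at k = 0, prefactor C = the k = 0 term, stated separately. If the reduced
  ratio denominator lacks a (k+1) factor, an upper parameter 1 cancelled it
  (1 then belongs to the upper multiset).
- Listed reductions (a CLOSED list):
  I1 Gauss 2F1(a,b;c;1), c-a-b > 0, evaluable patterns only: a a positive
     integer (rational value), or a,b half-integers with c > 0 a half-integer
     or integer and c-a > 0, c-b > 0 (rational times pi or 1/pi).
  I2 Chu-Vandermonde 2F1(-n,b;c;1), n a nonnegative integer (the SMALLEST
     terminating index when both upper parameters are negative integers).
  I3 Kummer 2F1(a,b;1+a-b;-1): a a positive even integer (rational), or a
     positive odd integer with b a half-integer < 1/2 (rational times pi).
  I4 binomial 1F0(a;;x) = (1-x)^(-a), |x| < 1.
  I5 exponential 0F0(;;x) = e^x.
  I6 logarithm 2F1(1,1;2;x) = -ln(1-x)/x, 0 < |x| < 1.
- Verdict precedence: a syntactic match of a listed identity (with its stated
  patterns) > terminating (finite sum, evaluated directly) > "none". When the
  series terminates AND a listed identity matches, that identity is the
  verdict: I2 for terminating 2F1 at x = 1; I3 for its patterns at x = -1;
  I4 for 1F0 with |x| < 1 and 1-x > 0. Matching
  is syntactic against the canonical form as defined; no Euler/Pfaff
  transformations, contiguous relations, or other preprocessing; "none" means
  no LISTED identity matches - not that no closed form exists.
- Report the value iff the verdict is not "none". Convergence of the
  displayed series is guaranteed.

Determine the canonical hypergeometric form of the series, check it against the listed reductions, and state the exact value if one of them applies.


First insight: t_0 = \frac{5}{4} here, and cancel k + 2/3 from the displayed ratio first; then prefactor 5/4.
Consecutive-term ratio: r(k) = 7 * (k-8) (k+7) / [(k+\frac{4}{3}) (k+1)] - rational in k, leading ratio 7; with t_0 = \frac{5}{4}, classification follows.

The series (x = 7) is 2F1: upper {-8, 7}, lower {\frac{4}{3}}, prefactor \frac{5}{4}. Verdict: terminating - the sum ends at index 8 because -8 is a negative integer; exact evaluation follows. Hence: \frac{45076132623797}{9880}.


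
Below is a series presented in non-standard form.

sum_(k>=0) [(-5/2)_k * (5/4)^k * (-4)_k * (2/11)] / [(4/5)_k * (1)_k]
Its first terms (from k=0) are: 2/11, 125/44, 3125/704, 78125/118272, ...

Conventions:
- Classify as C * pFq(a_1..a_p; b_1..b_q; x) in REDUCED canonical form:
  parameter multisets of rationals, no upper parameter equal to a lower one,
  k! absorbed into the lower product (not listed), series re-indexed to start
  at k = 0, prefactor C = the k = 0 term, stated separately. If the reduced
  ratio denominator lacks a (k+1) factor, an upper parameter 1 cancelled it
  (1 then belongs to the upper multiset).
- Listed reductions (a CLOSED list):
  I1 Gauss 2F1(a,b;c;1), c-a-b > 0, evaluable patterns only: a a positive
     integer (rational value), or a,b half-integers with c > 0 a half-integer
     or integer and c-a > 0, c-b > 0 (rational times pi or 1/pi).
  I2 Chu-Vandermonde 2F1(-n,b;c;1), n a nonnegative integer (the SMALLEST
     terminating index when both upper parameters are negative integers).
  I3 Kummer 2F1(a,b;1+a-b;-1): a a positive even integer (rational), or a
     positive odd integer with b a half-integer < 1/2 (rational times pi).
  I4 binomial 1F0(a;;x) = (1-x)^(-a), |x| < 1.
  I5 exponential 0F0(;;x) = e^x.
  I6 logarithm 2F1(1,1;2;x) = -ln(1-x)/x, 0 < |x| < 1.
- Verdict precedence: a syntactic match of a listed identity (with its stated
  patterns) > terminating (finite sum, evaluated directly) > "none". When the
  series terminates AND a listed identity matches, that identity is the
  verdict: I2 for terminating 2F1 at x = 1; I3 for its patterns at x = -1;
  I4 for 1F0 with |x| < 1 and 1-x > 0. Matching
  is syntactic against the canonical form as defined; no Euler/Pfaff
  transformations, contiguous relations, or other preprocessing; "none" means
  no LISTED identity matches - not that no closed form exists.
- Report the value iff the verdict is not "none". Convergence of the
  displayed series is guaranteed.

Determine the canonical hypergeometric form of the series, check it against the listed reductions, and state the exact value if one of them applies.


With C = 2/11: the canonical form is 2F1(-4, -5/2; 4/5; 5/4). Verdict: terminating. (-4)_k vanishes past k = 4, leaving a 5-term sum, computed directly. Exact value: 582109307/71909376.

Key step: t_0 being 2/11, (1)_k (C = 2/11, x = 5/4) is k! itself.
Term ratio: r(k) = (5/4) * (k-4) (k-5/2) / [(k+4/5) (k+1)] - rational in k. x = (5/4); t_0 = 2/11; negate the roots.


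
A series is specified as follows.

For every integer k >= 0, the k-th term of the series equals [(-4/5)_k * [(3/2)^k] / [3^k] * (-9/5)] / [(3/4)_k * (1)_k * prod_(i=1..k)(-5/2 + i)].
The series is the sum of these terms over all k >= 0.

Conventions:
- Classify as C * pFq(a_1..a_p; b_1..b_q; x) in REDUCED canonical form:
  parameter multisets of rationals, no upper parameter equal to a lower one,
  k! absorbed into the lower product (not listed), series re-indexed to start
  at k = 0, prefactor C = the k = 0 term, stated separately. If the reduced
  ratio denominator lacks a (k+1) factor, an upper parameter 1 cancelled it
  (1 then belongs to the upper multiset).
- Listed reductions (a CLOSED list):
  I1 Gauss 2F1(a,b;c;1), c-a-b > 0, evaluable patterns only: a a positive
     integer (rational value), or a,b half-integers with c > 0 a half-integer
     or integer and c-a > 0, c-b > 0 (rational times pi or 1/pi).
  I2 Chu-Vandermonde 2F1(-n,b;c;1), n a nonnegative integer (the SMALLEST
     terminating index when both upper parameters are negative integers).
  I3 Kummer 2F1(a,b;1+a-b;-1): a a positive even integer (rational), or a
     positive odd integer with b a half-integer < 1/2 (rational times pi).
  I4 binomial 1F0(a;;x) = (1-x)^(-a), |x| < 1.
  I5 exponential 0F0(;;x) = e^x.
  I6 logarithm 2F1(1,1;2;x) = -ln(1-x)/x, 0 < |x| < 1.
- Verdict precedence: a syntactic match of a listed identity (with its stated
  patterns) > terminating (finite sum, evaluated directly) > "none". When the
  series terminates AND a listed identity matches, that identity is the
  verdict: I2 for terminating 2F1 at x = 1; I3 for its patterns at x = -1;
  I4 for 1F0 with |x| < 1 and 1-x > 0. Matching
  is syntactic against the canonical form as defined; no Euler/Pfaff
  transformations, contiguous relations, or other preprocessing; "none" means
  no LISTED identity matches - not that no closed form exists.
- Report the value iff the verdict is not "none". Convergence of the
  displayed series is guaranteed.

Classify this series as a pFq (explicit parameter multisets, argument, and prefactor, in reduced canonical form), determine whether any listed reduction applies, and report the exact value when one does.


Key observation: from the first term -9/5: the lower running product (C = -9/5) is a rising factorial.
Term ratio: r(k) = (1/2) * (k-4/5) / [(k-3/2) (k+3/4) (k+1)] ; factor over Q: parameters, x = (1/2), and C = -9/5.

With C = -9/5: the canonical form is 1F2(-4/5; -3/2, 3/4; 1/2). Verdict: none here - no I1-I6 shape fits x = 1/2 with lower {-3/2, 3/4}.


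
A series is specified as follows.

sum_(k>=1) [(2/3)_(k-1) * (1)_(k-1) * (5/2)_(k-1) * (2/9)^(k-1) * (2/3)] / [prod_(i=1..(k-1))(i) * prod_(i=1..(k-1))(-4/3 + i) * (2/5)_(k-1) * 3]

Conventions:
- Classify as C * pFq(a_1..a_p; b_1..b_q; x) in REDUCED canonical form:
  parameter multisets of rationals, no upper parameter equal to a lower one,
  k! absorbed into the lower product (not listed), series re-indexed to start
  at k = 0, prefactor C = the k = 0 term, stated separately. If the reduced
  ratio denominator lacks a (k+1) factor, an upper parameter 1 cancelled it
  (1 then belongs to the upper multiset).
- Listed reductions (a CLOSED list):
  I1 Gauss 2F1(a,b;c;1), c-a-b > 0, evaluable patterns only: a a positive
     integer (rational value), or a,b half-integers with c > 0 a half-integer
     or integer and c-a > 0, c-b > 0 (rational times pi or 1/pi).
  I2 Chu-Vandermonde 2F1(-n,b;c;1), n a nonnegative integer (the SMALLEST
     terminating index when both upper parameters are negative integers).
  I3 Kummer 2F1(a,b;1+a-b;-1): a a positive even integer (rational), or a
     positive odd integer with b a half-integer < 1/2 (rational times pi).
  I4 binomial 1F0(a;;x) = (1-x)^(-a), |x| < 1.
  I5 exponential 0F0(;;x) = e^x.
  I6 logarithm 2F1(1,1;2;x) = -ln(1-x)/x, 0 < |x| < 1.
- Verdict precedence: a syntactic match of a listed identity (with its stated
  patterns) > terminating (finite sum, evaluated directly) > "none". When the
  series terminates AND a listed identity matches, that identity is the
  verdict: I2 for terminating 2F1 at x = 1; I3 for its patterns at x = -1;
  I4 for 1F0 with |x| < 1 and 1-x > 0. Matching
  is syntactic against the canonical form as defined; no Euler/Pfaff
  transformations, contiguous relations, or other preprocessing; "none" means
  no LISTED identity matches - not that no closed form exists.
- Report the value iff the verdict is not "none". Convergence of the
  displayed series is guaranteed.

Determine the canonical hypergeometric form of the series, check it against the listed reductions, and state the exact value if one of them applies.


Classification (C = 2/9): 3F2 with upper {2/3, 1, 5/2}, lower {-1/3, 2/5}, argument x = 2/9. Verdict: none. A 3F2 with upper {2/3, 1, 5/2} fits none of I1-I6 at x = 2/9; the sum runs forever.

Key observation: t_0 being 2/9, the product of the first k integers (prefactor 2/9) is k!.
Term ratio: r(k) = (2/9) * (k+2/3) (k+1) (k+5/2) / [(k-1/3) (k+2/5) (k+1)] ; factor over Q: parameters, x = (2/9), and C = 2/9.


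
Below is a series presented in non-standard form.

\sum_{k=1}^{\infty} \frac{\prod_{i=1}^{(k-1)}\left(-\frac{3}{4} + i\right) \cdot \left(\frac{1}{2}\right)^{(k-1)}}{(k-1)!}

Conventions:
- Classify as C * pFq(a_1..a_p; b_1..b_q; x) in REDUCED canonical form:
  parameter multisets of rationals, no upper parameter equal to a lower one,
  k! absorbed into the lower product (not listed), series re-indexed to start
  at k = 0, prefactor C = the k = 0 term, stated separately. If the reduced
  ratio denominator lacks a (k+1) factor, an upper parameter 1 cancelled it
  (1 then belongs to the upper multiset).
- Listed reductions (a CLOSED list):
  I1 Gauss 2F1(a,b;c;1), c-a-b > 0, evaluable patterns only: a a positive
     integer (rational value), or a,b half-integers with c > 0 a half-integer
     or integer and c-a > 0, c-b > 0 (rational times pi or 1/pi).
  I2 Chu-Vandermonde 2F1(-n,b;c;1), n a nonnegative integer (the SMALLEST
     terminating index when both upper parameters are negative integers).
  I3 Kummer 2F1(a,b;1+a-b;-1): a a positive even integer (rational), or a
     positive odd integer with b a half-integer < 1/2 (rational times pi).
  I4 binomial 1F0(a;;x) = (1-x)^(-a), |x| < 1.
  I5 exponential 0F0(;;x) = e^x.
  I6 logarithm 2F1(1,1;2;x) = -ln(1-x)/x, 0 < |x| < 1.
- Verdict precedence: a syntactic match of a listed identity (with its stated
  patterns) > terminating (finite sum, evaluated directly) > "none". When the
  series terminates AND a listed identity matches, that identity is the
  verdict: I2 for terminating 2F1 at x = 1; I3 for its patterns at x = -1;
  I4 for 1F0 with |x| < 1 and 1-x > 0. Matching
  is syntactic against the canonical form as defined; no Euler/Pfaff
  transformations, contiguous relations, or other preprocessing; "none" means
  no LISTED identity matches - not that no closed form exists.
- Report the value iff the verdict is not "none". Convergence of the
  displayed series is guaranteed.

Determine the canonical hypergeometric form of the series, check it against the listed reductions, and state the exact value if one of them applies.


Key observation: x = \frac{1}{2} and the running product (C = 1, x = 1/2) telescopes to a rising factorial.
Term ratio: r(k) = \frac{1}{2} * (k+\frac{1}{4}) / [(k+1)] - rational in k. x = \frac{1}{2}; t_0 = 1; negate the roots.

At argument \frac{1}{2}: a 1F0 with upper {\frac{1}{4}}, lower {-}, scaled by C = 1. Verdict: binomial (I4) fires (the 1F0 binomial series: exponent -1/4, x = \frac{1}{2}). Hence: \left(\frac{1}{2}\right)^{-\frac{1}{4}}.


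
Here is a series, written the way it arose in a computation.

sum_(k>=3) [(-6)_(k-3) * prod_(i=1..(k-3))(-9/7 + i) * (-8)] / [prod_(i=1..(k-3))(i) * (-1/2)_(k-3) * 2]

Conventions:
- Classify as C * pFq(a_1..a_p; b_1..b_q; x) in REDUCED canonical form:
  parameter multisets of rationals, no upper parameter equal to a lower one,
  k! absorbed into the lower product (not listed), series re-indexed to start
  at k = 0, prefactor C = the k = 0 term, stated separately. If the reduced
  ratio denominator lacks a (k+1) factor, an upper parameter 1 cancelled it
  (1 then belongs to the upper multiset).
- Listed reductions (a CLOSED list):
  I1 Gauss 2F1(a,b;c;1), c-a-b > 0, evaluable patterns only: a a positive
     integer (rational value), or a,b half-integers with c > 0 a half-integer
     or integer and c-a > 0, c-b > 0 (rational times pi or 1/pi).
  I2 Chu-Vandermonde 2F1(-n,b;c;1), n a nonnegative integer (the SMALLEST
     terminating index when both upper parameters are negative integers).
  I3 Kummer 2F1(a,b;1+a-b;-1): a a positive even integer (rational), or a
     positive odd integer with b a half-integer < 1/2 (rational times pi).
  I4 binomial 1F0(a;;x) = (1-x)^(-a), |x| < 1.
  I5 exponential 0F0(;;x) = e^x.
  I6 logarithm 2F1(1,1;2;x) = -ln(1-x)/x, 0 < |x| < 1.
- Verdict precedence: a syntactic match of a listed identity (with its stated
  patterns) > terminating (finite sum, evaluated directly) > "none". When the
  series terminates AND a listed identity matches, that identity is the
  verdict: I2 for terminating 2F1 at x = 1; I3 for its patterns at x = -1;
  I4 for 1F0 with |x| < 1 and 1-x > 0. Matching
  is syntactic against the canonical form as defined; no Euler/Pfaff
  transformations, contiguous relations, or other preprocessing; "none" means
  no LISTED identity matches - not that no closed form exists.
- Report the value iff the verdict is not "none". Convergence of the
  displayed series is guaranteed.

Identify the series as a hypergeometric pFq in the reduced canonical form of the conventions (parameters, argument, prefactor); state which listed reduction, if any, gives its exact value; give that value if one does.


Structural cue: x = 1 and the product of the first k integers (C = -4, x = 1) is k!.
Consecutive-term ratio: r(k) = 1 * (k-6) (k-2/7) / [(k-1/2) (k+1)] - poly over poly, x = 1 from leading terms; C = -4 at k = 0.

Prefactor -4, argument 1: 2F1 with upper {-6, -2/7} over lower {-1/2}. Verdict at x = 1: Vandermonde's identity (I2) matches (terminating 2F1 at x = 1 with n = 6, b = -2/7, c = -1/2). Value: -10155860/2470629.


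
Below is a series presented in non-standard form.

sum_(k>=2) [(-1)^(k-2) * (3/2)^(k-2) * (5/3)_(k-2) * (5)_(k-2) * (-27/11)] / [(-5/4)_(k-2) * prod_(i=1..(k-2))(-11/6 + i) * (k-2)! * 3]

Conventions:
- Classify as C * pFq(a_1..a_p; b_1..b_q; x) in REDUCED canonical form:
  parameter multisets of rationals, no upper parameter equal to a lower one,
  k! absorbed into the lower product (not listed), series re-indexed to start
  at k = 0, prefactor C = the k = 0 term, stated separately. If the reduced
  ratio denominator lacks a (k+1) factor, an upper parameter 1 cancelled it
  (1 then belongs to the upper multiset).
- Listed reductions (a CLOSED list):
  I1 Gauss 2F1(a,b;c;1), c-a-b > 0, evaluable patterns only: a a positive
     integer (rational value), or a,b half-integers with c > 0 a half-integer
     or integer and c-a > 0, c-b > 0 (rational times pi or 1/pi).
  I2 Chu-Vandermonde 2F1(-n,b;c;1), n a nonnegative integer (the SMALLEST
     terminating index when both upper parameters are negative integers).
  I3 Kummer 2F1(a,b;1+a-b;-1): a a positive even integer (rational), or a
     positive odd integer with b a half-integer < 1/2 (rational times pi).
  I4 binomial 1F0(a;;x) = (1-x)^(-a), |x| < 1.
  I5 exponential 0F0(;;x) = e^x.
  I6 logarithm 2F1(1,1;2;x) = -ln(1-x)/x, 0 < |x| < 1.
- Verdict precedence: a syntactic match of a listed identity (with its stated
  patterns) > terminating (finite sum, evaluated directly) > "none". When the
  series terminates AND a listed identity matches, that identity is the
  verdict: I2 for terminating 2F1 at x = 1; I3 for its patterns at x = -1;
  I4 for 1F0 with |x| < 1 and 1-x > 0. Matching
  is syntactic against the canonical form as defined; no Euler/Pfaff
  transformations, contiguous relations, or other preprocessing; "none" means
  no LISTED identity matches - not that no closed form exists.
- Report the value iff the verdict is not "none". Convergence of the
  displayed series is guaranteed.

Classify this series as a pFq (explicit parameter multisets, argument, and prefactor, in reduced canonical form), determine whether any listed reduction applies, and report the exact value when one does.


x = -3/2 here; the reduced form reads 2F2, upper {5/3, 5}, lower {-5/4, -5/6}, C = -9/11. Verdict: none. No listed pattern accepts 2F2(5/3, 5; -5/4, -5/6; -3/2).

Key step: t_0 = -9/11 here, and the (-1)^k factor (prefactor -9/11) folds into the argument's sign.
Consecutive-term ratio: r(k) = (-3/2) * (k+5/3) (k+5) / [(k-5/4) (k-5/6) (k+1)] - rational in k. x = (-3/2); t_0 = -9/11; negate the roots.


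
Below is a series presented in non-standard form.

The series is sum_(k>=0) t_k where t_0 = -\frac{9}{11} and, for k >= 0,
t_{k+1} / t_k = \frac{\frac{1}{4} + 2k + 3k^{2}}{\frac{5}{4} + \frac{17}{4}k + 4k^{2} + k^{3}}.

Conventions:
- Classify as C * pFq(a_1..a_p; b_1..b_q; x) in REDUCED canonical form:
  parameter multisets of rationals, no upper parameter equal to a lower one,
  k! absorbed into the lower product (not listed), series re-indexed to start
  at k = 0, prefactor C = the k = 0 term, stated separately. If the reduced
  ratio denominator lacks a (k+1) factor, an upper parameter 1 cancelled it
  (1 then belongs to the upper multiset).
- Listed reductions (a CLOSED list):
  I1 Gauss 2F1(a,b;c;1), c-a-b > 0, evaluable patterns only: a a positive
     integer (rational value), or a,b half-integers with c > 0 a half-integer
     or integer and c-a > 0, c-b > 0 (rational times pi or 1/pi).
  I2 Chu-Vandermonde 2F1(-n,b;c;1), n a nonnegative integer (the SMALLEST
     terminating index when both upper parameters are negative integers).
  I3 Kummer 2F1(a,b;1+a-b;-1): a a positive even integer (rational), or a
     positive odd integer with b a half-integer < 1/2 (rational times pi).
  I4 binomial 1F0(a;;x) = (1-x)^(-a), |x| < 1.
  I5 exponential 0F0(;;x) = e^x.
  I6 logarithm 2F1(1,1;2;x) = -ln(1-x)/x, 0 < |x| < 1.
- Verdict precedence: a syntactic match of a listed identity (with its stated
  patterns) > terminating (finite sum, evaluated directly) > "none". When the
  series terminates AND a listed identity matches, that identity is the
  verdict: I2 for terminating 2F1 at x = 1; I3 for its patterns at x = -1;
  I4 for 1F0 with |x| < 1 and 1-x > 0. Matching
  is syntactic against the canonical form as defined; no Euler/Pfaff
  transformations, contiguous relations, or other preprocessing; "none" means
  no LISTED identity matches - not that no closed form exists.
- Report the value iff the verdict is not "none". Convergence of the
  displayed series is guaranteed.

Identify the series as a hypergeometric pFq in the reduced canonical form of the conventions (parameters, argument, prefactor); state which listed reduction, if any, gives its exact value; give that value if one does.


Reduced: x = 3, 1F1, upper = {\frac{1}{6}}, lower = {\frac{5}{2}}, C = -\frac{9}{11}. Verdict: no listed reduction: x = 3 and upper {\frac{1}{6}} fail every I1-I6 pattern.

Key observation: t_0 being -\frac{9}{11}, the ratio is unreduced: k + 1/2 divides both sides (C = -9/11).
Adjacent-term ratio: r(k) = 3 * (k+\frac{1}{6}) / [(k+\frac{5}{2}) (k+1)] - poly over poly, x = 3 from leading terms; C = -\frac{9}{11} at k = 0.


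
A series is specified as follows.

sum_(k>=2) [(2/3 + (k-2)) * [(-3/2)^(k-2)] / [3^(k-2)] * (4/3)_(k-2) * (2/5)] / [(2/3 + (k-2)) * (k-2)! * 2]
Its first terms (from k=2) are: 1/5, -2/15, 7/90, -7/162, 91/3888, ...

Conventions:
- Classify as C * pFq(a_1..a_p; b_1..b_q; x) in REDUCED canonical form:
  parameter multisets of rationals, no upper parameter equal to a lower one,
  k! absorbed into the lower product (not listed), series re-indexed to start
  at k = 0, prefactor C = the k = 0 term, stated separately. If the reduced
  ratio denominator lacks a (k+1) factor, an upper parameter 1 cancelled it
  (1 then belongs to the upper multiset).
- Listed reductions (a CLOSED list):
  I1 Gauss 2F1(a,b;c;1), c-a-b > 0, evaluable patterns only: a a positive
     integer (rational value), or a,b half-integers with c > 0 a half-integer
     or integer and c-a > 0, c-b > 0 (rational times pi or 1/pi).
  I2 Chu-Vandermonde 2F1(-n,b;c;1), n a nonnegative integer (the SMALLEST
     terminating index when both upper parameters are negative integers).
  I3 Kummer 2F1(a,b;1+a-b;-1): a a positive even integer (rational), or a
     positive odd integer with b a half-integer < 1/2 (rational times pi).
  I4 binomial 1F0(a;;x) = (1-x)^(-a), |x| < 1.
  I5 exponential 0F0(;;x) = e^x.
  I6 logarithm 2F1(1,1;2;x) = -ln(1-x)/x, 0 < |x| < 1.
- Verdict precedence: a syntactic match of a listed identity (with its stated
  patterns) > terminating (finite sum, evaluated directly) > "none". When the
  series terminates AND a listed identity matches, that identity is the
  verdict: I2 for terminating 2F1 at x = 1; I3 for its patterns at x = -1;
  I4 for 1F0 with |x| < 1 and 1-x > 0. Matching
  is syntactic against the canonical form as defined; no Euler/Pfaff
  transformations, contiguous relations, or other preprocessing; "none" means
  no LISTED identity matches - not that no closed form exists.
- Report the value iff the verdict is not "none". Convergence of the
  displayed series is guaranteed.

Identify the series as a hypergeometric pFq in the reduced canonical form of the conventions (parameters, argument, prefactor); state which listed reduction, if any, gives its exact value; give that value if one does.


Classification (C = 1/5): 1F0 with upper {4/3}, lower {-}, argument x = -1/2. Verdict: the binomial series (I4) applies (the 1F0 binomial series: exponent -4/3, x = -1/2). Its exact value is (1/5) * (3/2)^(-4/3).

Key step: x = (-1/2) and striking the common factor k + 2/3 reduces the term (prefactor 1/5).
Adjacent-term ratio: r(k) = (-1/2) * (k+4/3) / [(k+1)] - rational in k. x = (-1/2); t_0 = 1/5; negate the roots.


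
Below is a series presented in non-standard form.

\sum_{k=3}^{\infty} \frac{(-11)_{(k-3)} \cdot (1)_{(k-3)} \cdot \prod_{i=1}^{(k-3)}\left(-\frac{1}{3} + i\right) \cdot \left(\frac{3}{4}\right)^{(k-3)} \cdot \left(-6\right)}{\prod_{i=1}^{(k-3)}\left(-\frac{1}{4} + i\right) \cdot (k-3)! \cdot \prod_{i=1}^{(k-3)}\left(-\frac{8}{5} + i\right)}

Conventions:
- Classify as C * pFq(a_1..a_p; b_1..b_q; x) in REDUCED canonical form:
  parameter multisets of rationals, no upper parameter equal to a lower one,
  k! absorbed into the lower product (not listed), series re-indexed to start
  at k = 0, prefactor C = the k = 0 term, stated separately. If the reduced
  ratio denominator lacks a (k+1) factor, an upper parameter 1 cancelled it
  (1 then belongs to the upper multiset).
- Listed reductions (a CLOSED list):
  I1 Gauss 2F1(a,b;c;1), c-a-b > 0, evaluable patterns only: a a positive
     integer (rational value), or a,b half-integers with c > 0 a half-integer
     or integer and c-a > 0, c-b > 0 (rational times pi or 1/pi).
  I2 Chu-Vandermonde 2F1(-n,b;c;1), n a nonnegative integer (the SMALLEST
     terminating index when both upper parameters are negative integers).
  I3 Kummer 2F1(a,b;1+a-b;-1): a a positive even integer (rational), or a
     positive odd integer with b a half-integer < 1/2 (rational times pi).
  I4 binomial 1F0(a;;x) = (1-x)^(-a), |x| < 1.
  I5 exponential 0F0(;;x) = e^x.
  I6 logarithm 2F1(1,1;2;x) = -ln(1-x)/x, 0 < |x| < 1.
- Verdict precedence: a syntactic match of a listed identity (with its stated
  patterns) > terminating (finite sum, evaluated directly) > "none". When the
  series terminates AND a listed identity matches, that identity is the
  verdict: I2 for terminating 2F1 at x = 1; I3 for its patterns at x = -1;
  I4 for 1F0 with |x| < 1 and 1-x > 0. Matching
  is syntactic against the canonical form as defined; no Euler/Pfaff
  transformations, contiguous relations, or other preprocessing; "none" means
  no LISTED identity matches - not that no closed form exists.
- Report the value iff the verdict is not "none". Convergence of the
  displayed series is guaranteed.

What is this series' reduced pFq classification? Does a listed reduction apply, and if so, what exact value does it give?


Structural cue: x = \frac{3}{4} and the running product (prefactor -6) telescopes to a rising factorial.
Consecutive-term ratio: r(k) = \frac{3}{4} * (k-11) (k+\frac{2}{3}) (k+1) / [(k-\frac{3}{5}) (k+\frac{3}{4}) (k+1)] ; factor over Q: parameters, x = \frac{3}{4}, and C = -6.

At argument \frac{3}{4}: a 3F2 with upper {-11, \frac{2}{3}, 1}, lower {-\frac{3}{5}, \frac{3}{4}}, scaled by C = -6. Verdict: terminating - upper parameter -11 makes this a finite sum (last index 11), evaluated exactly. Exact value: \frac{82558139589658}{49877333640477}.


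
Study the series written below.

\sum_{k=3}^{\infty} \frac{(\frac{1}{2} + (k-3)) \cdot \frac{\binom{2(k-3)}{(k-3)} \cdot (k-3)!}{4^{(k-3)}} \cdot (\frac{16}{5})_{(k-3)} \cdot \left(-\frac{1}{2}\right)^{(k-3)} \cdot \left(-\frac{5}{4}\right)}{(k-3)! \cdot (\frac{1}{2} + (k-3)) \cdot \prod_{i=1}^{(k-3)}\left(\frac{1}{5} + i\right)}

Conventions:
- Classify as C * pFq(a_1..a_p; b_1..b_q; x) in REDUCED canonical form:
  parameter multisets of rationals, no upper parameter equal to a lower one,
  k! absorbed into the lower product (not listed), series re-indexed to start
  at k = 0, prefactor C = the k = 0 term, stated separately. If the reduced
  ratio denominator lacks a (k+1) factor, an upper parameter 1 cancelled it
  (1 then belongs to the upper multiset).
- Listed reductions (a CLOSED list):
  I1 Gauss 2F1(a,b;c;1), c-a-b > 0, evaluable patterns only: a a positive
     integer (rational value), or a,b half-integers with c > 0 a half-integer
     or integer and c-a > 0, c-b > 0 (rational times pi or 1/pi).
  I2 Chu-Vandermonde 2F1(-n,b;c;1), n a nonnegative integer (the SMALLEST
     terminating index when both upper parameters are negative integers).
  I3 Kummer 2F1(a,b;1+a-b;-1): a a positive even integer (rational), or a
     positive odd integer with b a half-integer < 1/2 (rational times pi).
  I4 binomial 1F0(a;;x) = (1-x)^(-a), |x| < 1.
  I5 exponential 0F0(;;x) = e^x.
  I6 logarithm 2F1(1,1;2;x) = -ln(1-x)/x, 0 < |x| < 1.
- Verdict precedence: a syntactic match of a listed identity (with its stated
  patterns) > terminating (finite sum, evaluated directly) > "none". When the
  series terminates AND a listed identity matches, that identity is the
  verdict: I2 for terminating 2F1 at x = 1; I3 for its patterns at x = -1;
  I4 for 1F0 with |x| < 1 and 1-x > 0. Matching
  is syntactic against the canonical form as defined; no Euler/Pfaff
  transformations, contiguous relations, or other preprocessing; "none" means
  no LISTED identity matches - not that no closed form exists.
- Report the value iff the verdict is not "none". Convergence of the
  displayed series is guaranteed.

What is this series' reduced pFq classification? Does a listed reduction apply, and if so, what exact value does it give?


Classification (C = -\frac{5}{4}): 2F1 with upper {\frac{1}{2}, \frac{16}{5}}, lower {\frac{6}{5}}, argument x = -\frac{1}{2}. Verdict: no listed reduction: x = -\frac{1}{2} and upper {\frac{1}{2}, \frac{16}{5}} fail every I1-I6 pattern.

Key observation: with t_0 = -\frac{5}{4}, k + 1/2 divides numerator and denominator alike; C = -5/4 after cancelling.
Consecutive-term ratio: r(k) = -\frac{1}{2} * (k+\frac{1}{2}) (k+\frac{16}{5}) / [(k+\frac{6}{5}) (k+1)] - rational; roots negated = parameters, x = -\frac{1}{2}, C = -\frac{5}{4}.
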